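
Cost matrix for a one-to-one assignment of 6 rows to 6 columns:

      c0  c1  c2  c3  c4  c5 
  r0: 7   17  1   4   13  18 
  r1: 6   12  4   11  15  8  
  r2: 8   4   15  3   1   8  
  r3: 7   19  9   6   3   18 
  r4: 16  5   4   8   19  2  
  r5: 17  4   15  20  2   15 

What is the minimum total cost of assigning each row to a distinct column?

Minimum assignment cost: 19

optimal assignment: row0→col2 (cost 1), row1→col0 (cost 6), row2→col3 (cost 3), row3→col4 (cost 3), row4→col5 (cost 2), row5→col1 (cost 4)
total = 1 + 6 + 3 + 3 + 2 + 4 = 19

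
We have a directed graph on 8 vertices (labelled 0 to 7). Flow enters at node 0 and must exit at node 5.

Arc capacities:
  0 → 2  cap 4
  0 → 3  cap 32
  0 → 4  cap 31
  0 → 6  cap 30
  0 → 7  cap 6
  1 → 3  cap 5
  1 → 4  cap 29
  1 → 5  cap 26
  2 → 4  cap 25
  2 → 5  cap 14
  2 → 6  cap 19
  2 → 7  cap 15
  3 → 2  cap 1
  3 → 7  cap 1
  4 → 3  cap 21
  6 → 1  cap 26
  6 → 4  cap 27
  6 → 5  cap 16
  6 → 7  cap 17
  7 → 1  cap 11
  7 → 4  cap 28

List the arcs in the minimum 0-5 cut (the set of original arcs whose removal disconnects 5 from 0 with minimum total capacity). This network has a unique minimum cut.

augment #1: 0→2→5 push 4
augment #2: 0→6→5 push 16
augment #3: 0→3→2→5 push 1
augment #4: 0→6→1→5 push 14
augment #5: 0→7→1→5 push 6
augment #6: 0→3→7→1→5 push 1
max flow = 42; residual-reachable set from 0 gives S-side
cut edges (S→T): {(0,2), (0,6), (0,7), (3,2), (3,7)} total cap 42

Min-cut arcs: {(0,2), (0,6), (0,7), (3,2), (3,7)} (total capacity 42)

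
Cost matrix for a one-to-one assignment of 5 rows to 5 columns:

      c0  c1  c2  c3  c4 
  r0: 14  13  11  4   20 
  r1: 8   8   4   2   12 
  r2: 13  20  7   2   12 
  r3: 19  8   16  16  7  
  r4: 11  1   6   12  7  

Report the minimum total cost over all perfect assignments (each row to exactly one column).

Minimum assignment cost: 27

optimal assignment: row0→col3 (cost 4), row1→col0 (cost 8), row2→col2 (cost 7), row3→col4 (cost 7), row4→col1 (cost 1)
total = 4 + 8 + 7 + 7 + 1 = 27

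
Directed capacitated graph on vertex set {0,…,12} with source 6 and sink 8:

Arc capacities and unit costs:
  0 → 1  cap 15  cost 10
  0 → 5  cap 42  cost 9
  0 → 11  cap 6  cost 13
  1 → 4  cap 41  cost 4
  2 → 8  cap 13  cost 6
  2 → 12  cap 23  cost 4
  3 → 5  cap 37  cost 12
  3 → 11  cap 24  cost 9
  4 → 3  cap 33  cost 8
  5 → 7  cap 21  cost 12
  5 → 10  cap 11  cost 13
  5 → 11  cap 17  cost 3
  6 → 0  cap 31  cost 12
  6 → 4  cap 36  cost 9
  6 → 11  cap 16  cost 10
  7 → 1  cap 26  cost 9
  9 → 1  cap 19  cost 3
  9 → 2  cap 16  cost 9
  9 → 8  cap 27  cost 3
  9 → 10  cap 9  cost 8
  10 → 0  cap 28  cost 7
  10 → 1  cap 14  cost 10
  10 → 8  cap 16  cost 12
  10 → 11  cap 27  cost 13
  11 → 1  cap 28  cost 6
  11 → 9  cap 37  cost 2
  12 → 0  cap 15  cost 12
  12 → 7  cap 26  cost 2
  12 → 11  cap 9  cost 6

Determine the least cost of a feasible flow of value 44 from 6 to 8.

Minimum cost for 44 units: 1295

shortest-cost path #1: 6→11→9→8 push 16 @ unit cost 15 (adds 240)
shortest-cost path #2: 6→0→5→11→9→8 push 11 @ unit cost 29 (adds 319)
shortest-cost path #3: 6→0→5→11→9→2→8 push 6 @ unit cost 41 (adds 246)
shortest-cost path #4: 6→0→11→9→2→8 push 4 @ unit cost 42 (adds 168)
shortest-cost path #5: 6→0→5→10→8 push 7 @ unit cost 46 (adds 322)
total cost = 1295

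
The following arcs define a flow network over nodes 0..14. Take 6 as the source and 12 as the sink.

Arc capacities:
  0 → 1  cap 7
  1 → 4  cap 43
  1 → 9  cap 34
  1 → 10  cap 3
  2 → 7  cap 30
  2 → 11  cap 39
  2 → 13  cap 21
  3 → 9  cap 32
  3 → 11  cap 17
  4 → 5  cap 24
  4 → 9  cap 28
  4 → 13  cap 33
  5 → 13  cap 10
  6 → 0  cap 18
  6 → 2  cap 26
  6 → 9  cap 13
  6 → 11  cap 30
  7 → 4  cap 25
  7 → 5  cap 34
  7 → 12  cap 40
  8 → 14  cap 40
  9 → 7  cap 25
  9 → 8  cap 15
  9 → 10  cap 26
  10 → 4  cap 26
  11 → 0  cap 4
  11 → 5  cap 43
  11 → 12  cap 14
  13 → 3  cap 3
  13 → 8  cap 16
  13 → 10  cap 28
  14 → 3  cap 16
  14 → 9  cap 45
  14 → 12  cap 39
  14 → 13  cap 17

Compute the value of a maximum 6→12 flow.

augment #1: 6→11→12 bottleneck 14, total now 14
augment #2: 6→2→7→12 bottleneck 26, total now 40
augment #3: 6→9→7→12 bottleneck 13, total now 53
augment #4: 6→0→1→9→7→12 bottleneck 1, total now 54
augment #5: 6→0→1→9→8→14→12 bottleneck 6, total now 60
augment #6: 6→11→5→13→8→14→12 bottleneck 10, total now 70

Maximum flow value: 70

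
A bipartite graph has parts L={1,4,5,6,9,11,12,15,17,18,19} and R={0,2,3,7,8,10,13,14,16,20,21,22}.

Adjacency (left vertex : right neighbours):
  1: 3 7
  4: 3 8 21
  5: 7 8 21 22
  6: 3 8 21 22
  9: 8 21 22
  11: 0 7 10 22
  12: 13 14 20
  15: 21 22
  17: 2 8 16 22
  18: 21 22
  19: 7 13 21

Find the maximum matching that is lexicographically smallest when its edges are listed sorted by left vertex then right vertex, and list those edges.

Lex-smallest maximum matching: {(1,3), (4,8), (5,7), (6,21), (9,22), (11,0), (12,14), (17,2), (19,13)}

|M| = 9 (so the lex-smallest maximum matching has 9 edges)
process left vertices in ascending order; for each, take the smallest-labelled available neighbour that still permits 9 edges overall, or leave it unmatched if none does
lex-smallest matching: {1-3, 4-8, 5-7, 6-21, 9-22, 11-0, 12-14, 17-2, 19-13}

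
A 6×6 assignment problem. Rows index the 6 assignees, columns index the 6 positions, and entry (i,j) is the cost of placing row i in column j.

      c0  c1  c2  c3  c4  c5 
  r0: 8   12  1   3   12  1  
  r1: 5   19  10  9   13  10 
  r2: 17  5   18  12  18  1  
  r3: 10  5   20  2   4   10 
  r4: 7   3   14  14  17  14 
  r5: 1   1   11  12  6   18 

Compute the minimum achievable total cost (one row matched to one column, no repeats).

optimal assignment: row0→col2 (cost 1), row1→col0 (cost 5), row2→col5 (cost 1), row3→col3 (cost 2), row4→col1 (cost 3), row5→col4 (cost 6)
total = 1 + 5 + 1 + 2 + 3 + 6 = 18

Minimum assignment cost: 18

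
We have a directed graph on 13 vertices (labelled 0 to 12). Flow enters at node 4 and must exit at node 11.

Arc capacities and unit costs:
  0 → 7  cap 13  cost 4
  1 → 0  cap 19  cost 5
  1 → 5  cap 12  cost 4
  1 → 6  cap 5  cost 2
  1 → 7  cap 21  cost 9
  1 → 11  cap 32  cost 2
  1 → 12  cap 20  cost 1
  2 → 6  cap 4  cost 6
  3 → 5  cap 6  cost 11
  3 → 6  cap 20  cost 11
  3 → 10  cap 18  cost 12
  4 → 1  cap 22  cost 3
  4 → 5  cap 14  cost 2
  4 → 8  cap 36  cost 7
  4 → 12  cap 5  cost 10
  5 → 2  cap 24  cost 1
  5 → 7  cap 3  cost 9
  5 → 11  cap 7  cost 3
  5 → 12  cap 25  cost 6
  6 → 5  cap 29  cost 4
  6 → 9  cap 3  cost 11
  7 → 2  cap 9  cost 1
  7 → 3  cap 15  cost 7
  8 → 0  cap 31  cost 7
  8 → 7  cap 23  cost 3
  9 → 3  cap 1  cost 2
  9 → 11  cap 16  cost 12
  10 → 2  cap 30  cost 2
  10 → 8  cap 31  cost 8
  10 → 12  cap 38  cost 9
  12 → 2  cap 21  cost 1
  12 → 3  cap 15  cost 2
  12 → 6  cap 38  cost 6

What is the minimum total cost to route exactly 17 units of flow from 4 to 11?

Minimum cost for 17 units: 85

shortest-cost path #1: 4→5→11 push 7 @ unit cost 5 (adds 35)
shortest-cost path #2: 4→1→11 push 10 @ unit cost 5 (adds 50)
total cost = 85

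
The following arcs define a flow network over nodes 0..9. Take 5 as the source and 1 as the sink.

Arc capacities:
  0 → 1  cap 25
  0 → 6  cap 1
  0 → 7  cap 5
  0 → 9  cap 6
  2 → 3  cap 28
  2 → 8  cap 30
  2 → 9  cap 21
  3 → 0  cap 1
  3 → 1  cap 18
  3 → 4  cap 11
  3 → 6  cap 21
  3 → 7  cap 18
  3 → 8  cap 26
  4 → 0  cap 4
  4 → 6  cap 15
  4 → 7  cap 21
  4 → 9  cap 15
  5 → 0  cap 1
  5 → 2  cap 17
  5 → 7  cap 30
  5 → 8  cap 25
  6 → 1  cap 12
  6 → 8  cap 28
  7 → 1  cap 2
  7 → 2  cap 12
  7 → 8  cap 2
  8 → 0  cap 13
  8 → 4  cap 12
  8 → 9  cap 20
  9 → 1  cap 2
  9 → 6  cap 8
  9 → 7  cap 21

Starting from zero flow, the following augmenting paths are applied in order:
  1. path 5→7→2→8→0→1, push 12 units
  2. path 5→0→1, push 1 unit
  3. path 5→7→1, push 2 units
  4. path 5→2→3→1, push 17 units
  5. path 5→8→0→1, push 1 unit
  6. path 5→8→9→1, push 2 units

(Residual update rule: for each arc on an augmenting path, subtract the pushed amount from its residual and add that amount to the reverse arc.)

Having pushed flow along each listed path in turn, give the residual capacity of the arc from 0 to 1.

Residual capacity of (0,1): 11

after path 1 (5→7→2→8→0→1, push 12): res(0,1)=13
after path 2 (5→0→1, push 1): res(0,1)=12
after path 3 (5→7→1, push 2): res(0,1)=12
after path 4 (5→2→3→1, push 17): res(0,1)=12
after path 5 (5→8→0→1, push 1): res(0,1)=11
after path 6 (5→8→9→1, push 2): res(0,1)=11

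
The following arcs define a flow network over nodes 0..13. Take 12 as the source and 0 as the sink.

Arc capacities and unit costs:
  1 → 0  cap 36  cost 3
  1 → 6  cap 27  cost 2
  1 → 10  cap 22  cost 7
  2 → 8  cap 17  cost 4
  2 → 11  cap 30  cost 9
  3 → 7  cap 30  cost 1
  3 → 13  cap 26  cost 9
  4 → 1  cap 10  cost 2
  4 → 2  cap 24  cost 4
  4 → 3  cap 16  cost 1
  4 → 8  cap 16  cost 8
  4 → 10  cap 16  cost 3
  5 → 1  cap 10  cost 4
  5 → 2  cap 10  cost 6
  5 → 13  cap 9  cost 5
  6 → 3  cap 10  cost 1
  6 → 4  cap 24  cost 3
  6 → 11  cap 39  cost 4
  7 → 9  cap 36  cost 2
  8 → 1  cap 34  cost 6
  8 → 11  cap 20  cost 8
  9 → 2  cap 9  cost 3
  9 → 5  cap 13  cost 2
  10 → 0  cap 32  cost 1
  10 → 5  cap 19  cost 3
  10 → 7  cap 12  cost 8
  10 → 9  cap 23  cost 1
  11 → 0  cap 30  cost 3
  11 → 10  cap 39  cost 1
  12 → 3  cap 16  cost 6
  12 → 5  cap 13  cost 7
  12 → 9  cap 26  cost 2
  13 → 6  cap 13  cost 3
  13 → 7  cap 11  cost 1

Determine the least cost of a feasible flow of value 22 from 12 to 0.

shortest-cost path #1: 12→9→5→1→0 push 10 @ unit cost 11 (adds 110)
shortest-cost path #2: 12→9→2→11→10→0 push 9 @ unit cost 16 (adds 144)
shortest-cost path #3: 12→9→5→13→6→11→10→0 push 3 @ unit cost 18 (adds 54)
total cost = 308

Minimum cost for 22 units: 308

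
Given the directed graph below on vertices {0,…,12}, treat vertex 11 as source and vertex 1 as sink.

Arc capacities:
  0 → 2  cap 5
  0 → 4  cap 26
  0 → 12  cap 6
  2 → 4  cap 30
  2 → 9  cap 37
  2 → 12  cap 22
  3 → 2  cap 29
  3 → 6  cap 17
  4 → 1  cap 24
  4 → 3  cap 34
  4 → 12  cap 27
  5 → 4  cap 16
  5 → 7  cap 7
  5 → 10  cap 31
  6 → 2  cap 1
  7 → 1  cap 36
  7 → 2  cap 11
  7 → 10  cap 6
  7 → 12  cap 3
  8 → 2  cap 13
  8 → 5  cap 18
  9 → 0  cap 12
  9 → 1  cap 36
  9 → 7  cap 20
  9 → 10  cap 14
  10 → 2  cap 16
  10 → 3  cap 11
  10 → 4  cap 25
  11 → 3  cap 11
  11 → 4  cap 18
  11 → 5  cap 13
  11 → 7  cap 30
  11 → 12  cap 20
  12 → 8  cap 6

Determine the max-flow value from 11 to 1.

augment #1: 11→4→1 bottleneck 18, total now 18
augment #2: 11→7→1 bottleneck 30, total now 48
augment #3: 11→5→4→1 bottleneck 6, total now 54
augment #4: 11→5→7→1 bottleneck 6, total now 60
augment #5: 11→3→2→9→1 bottleneck 11, total now 71
augment #6: 11→5→7→2→9→1 bottleneck 1, total now 72
augment #7: 11→12→8→2→9→1 bottleneck 6, total now 78

Maximum flow value: 78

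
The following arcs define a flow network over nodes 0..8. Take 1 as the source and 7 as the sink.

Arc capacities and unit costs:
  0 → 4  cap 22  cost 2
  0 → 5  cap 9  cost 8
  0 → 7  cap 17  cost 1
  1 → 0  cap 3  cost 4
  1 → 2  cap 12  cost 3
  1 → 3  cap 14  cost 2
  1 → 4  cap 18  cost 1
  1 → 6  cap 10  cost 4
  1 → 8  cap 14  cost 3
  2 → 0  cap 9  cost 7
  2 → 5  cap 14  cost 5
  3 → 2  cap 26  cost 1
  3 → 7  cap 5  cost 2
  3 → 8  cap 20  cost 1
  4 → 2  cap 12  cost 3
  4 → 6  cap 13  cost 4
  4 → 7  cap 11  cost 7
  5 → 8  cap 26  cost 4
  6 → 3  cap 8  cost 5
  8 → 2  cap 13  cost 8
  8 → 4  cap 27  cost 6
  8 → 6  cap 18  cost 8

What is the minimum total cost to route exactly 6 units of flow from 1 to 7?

Minimum cost for 6 units: 25

shortest-cost path #1: 1→3→7 push 5 @ unit cost 4 (adds 20)
shortest-cost path #2: 1→0→7 push 1 @ unit cost 5 (adds 5)
total cost = 25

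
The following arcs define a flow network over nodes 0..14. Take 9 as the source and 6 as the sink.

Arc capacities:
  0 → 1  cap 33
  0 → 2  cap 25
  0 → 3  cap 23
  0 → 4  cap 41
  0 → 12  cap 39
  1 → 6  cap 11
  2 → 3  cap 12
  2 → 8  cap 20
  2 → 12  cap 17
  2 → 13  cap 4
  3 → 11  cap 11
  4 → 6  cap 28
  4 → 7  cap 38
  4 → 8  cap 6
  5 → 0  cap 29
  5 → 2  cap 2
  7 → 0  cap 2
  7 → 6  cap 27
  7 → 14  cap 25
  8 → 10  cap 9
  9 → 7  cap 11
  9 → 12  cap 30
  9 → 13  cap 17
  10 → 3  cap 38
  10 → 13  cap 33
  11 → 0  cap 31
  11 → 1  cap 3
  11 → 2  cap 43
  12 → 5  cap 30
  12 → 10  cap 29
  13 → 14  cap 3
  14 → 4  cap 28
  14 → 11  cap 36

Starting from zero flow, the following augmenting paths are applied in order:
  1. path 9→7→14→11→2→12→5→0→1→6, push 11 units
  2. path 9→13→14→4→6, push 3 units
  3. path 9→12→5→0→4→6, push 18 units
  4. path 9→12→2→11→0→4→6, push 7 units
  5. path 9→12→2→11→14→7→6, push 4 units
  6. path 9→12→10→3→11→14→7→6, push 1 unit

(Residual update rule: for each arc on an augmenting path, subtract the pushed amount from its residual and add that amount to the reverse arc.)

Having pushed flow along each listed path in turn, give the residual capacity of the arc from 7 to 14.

Residual capacity of (7,14): 19

after path 1 (9→7→14→11→2→12→5→0→1→6, push 11): res(7,14)=14
after path 2 (9→13→14→4→6, push 3): res(7,14)=14
after path 3 (9→12→5→0→4→6, push 18): res(7,14)=14
after path 4 (9→12→2→11→0→4→6, push 7): res(7,14)=14
after path 5 (9→12→2→11→14→7→6, push 4): res(7,14)=18
after path 6 (9→12→10→3→11→14→7→6, push 1): res(7,14)=19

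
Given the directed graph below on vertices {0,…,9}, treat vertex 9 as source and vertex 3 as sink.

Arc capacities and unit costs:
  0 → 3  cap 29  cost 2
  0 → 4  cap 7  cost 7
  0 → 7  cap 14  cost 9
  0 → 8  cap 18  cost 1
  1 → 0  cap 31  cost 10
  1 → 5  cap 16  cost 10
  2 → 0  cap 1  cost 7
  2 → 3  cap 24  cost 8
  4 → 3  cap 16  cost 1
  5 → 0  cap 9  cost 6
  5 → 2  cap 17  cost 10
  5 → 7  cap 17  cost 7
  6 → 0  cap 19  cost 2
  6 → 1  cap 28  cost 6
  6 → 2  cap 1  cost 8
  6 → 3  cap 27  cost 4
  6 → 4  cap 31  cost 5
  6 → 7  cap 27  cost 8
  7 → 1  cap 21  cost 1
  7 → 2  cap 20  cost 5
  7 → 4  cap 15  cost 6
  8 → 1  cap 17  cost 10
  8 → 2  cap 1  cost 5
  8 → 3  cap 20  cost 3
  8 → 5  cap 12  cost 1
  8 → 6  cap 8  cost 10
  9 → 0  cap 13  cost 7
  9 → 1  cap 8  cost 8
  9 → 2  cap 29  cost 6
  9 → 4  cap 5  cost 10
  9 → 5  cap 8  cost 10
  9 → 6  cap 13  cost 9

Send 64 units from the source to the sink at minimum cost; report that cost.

shortest-cost path #1: 9→0→3 push 13 @ unit cost 9 (adds 117)
shortest-cost path #2: 9→4→3 push 5 @ unit cost 11 (adds 55)
shortest-cost path #3: 9→6→3 push 13 @ unit cost 13 (adds 169)
shortest-cost path #4: 9→2→3 push 24 @ unit cost 14 (adds 336)
shortest-cost path #5: 9→2→0→3 push 1 @ unit cost 15 (adds 15)
shortest-cost path #6: 9→5→0→3 push 8 @ unit cost 18 (adds 144)
total cost = 836

Minimum cost for 64 units: 836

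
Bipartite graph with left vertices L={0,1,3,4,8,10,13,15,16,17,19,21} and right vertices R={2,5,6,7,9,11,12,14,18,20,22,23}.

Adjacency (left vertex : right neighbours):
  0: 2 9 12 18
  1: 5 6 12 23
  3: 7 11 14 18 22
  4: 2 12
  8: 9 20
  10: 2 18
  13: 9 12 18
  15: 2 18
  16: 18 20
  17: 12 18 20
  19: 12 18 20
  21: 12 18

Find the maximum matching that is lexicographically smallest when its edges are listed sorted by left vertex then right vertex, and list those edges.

|M| = 7 (so the lex-smallest maximum matching has 7 edges)
process left vertices in ascending order; for each, take the smallest-labelled available neighbour that still permits 7 edges overall, or leave it unmatched if none does
lex-smallest matching: {0-2, 1-5, 3-7, 4-12, 8-9, 10-18, 16-20}

Lex-smallest maximum matching: {(0,2), (1,5), (3,7), (4,12), (8,9), (10,18), (16,20)}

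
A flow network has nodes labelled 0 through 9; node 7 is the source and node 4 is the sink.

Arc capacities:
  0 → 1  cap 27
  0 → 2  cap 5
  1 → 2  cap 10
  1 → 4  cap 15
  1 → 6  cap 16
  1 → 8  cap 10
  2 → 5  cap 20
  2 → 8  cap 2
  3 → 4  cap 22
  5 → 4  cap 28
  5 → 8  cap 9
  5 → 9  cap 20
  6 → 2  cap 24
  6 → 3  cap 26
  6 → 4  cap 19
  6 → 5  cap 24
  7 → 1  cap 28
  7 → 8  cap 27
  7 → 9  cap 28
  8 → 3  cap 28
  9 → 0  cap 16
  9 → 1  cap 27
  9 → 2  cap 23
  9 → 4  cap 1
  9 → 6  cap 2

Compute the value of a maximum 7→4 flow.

augment #1: 7→1→4 bottleneck 15, total now 15
augment #2: 7→9→4 bottleneck 1, total now 16
augment #3: 7→1→6→4 bottleneck 13, total now 29
augment #4: 7→8→3→4 bottleneck 22, total now 51
augment #5: 7→9→6→4 bottleneck 2, total now 53
augment #6: 7→9→1→6→4 bottleneck 3, total now 56
augment #7: 7→9→2→5→4 bottleneck 20, total now 76

Maximum flow value: 76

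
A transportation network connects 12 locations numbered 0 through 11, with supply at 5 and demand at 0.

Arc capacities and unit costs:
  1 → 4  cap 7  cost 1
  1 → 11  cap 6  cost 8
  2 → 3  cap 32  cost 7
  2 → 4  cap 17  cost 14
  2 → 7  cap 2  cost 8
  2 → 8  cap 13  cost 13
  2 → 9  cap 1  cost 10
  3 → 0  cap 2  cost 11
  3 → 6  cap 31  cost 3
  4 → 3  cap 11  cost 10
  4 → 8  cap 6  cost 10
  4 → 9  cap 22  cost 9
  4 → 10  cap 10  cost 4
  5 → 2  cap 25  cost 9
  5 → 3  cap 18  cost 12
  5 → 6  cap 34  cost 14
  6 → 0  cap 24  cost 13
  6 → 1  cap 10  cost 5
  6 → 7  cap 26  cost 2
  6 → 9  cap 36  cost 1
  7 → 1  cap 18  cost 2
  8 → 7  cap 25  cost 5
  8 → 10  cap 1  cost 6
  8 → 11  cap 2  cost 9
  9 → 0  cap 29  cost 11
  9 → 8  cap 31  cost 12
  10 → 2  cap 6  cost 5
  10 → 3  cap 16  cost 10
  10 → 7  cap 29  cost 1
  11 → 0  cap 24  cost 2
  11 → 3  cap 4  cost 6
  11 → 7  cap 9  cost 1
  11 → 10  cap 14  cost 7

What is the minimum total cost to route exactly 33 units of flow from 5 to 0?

shortest-cost path #1: 5→3→0 push 2 @ unit cost 23 (adds 46)
shortest-cost path #2: 5→6→9→0 push 29 @ unit cost 26 (adds 754)
shortest-cost path #3: 5→6→0 push 2 @ unit cost 27 (adds 54)
total cost = 854

Minimum cost for 33 units: 854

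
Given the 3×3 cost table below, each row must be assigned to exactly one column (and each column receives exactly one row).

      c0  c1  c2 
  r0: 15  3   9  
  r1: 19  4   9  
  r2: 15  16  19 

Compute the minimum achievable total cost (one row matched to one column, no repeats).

Minimum assignment cost: 27

optimal assignment: row0→col1 (cost 3), row1→col2 (cost 9), row2→col0 (cost 15)
total = 3 + 9 + 15 = 27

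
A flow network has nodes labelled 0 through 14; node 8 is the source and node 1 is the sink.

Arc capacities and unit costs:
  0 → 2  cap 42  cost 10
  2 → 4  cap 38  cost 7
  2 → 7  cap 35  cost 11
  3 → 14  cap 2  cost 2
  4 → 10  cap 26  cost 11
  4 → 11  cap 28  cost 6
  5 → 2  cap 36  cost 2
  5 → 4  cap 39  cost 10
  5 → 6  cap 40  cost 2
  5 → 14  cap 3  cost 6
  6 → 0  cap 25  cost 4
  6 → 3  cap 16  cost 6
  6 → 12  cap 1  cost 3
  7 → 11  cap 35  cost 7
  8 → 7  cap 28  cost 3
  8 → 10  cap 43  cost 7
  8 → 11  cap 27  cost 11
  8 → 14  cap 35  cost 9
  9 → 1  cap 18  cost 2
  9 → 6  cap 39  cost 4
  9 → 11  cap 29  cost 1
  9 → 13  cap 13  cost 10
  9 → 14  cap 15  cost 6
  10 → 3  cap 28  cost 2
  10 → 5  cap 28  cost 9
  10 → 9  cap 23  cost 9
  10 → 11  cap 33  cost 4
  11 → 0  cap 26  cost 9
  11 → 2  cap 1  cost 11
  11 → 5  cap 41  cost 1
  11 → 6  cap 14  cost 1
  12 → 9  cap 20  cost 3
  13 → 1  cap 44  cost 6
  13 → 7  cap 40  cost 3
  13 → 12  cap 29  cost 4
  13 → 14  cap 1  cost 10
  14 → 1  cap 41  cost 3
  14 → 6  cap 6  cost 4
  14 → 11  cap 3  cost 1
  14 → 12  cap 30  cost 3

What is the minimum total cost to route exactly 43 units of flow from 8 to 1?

Minimum cost for 43 units: 556

shortest-cost path #1: 8→14→1 push 35 @ unit cost 12 (adds 420)
shortest-cost path #2: 8→10→3→14→1 push 2 @ unit cost 14 (adds 28)
shortest-cost path #3: 8→10→9→1 push 6 @ unit cost 18 (adds 108)
total cost = 556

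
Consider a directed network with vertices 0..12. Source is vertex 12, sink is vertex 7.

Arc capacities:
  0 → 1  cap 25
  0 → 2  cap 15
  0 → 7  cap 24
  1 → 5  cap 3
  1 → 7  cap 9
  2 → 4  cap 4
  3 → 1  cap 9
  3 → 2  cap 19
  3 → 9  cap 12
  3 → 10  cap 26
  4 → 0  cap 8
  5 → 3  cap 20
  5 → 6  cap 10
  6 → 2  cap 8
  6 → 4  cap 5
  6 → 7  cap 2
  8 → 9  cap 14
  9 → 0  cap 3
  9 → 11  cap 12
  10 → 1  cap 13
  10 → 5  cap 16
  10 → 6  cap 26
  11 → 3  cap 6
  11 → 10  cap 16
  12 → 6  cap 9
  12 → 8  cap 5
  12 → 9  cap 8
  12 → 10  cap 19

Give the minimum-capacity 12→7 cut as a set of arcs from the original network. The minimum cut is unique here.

Min-cut arcs: {(1,7), (4,0), (6,7), (9,0)} (total capacity 22)

augment #1: 12→6→7 push 2
augment #2: 12→9→0→7 push 3
augment #3: 12→10→1→7 push 9
augment #4: 12→6→4→0→7 push 5
augment #5: 12→6→2→4→0→7 push 2
augment #6: 12→10→6→2→4→0→7 push 1
max flow = 22; residual-reachable set from 12 gives S-side
cut edges (S→T): {(1,7), (4,0), (6,7), (9,0)} total cap 22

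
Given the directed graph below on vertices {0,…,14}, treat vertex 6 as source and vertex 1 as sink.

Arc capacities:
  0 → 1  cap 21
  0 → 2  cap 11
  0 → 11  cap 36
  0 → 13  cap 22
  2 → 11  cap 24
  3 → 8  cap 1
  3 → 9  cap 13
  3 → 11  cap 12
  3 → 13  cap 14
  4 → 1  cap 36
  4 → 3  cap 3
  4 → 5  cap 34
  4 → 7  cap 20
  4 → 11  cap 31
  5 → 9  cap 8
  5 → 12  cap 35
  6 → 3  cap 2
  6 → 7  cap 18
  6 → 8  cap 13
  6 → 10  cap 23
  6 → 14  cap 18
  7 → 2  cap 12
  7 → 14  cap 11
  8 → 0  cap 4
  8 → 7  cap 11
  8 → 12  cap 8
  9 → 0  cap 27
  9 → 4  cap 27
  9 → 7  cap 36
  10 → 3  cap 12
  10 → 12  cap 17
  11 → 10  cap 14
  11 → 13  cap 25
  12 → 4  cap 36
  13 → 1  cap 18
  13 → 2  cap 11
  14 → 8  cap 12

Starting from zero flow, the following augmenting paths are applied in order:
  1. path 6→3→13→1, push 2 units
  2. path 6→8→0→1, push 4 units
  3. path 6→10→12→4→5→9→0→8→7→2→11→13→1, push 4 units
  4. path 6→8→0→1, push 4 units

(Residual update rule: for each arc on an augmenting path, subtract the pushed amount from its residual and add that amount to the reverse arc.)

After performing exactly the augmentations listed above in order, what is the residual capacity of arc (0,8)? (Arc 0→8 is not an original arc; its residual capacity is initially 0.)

Residual capacity of (0,8): 4

after path 1 (6→3→13→1, push 2): res(0,8)=0
after path 2 (6→8→0→1, push 4): res(0,8)=4
after path 3 (6→10→12→4→5→9→0→8→7→2→11→13→1, push 4): res(0,8)=0
after path 4 (6→8→0→1, push 4): res(0,8)=4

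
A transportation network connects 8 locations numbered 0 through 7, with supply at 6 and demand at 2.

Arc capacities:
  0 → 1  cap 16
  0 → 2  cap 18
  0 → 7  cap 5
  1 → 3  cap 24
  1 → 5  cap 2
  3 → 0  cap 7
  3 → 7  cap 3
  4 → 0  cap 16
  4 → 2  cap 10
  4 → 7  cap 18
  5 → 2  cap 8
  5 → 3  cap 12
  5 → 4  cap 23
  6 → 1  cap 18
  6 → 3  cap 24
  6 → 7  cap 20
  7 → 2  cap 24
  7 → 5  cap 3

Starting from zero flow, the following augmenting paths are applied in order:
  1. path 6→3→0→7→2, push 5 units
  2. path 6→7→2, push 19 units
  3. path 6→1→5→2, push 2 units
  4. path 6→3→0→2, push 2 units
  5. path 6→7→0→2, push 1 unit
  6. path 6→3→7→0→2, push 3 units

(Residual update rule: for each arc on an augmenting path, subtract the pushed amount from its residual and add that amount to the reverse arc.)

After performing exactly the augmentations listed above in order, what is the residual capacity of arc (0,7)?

Residual capacity of (0,7): 4

after path 1 (6→3→0→7→2, push 5): res(0,7)=0
after path 2 (6→7→2, push 19): res(0,7)=0
after path 3 (6→1→5→2, push 2): res(0,7)=0
after path 4 (6→3→0→2, push 2): res(0,7)=0
after path 5 (6→7→0→2, push 1): res(0,7)=1
after path 6 (6→3→7→0→2, push 3): res(0,7)=4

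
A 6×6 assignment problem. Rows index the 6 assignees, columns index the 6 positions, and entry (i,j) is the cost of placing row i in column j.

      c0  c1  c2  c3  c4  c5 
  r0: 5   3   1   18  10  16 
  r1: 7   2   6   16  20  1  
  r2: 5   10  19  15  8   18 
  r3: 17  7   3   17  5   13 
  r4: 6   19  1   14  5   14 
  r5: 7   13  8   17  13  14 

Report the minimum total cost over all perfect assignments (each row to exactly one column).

Minimum assignment cost: 32

one of 2 optimal assignments: row0→col1 (cost 3), row1→col5 (cost 1), row2→col0 (cost 5), row3→col4 (cost 5), row4→col2 (cost 1), row5→col3 (cost 17)
total = 3 + 1 + 5 + 5 + 1 + 17 = 32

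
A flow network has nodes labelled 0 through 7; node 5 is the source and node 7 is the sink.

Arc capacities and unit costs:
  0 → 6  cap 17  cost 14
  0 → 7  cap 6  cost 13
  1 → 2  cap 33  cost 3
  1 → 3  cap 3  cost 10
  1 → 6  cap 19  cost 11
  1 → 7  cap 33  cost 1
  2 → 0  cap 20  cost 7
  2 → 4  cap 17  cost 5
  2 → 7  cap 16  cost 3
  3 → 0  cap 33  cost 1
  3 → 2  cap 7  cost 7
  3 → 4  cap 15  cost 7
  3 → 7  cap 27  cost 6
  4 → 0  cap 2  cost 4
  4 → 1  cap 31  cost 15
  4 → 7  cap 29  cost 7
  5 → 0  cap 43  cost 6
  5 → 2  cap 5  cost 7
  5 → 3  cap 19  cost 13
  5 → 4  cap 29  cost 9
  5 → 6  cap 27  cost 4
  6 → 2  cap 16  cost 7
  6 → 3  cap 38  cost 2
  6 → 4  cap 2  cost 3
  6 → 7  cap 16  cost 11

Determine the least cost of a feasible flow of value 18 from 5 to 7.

shortest-cost path #1: 5→2→7 push 5 @ unit cost 10 (adds 50)
shortest-cost path #2: 5→6→3→7 push 13 @ unit cost 12 (adds 156)
total cost = 206

Minimum cost for 18 units: 206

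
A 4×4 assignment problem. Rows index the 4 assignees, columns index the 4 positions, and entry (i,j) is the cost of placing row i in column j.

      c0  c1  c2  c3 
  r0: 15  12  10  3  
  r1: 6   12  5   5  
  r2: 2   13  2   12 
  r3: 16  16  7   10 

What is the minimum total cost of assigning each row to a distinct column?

optimal assignment: row0→col3 (cost 3), row1→col1 (cost 12), row2→col0 (cost 2), row3→col2 (cost 7)
total = 3 + 12 + 2 + 7 = 24

Minimum assignment cost: 24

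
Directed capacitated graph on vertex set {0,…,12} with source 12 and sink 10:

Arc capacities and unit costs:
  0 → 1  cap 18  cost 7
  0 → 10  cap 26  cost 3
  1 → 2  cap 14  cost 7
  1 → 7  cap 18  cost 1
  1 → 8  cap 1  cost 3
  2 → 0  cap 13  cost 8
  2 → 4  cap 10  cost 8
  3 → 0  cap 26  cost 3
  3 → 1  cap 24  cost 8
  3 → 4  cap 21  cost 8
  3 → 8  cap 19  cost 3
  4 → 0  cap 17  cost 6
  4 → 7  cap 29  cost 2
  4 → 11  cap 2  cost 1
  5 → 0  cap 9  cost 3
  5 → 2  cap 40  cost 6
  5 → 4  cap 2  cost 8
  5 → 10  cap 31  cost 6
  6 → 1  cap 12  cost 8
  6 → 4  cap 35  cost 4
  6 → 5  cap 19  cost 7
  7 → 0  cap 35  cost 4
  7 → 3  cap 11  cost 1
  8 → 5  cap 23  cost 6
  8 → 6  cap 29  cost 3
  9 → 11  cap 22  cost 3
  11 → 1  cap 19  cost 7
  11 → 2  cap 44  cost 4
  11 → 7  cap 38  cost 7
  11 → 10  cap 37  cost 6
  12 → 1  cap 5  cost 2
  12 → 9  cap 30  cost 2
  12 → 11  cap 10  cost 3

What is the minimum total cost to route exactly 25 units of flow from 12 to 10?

shortest-cost path #1: 12→11→10 push 10 @ unit cost 9 (adds 90)
shortest-cost path #2: 12→1→7→0→10 push 5 @ unit cost 10 (adds 50)
shortest-cost path #3: 12→9→11→10 push 10 @ unit cost 11 (adds 110)
total cost = 250

Minimum cost for 25 units: 250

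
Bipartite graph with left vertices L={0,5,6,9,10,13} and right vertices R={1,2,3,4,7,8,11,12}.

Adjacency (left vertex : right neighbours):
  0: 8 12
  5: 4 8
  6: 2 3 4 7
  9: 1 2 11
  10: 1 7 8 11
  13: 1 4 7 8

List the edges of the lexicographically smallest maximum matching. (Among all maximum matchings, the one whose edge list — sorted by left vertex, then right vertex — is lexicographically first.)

|M| = 6 (so the lex-smallest maximum matching has 6 edges)
process left vertices in ascending order; for each, take the smallest-labelled available neighbour that still permits 6 edges overall, or leave it unmatched if none does
lex-smallest matching: {0-8, 5-4, 6-2, 9-1, 10-11, 13-7}

Lex-smallest maximum matching: {(0,8), (5,4), (6,2), (9,1), (10,11), (13,7)}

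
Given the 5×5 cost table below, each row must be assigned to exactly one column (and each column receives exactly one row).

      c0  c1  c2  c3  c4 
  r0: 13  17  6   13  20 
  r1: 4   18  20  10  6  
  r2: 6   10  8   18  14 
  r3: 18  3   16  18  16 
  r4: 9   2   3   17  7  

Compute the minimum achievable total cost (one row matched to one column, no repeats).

Minimum assignment cost: 31

optimal assignment: row0→col3 (cost 13), row1→col4 (cost 6), row2→col0 (cost 6), row3→col1 (cost 3), row4→col2 (cost 3)
total = 13 + 6 + 6 + 3 + 3 = 31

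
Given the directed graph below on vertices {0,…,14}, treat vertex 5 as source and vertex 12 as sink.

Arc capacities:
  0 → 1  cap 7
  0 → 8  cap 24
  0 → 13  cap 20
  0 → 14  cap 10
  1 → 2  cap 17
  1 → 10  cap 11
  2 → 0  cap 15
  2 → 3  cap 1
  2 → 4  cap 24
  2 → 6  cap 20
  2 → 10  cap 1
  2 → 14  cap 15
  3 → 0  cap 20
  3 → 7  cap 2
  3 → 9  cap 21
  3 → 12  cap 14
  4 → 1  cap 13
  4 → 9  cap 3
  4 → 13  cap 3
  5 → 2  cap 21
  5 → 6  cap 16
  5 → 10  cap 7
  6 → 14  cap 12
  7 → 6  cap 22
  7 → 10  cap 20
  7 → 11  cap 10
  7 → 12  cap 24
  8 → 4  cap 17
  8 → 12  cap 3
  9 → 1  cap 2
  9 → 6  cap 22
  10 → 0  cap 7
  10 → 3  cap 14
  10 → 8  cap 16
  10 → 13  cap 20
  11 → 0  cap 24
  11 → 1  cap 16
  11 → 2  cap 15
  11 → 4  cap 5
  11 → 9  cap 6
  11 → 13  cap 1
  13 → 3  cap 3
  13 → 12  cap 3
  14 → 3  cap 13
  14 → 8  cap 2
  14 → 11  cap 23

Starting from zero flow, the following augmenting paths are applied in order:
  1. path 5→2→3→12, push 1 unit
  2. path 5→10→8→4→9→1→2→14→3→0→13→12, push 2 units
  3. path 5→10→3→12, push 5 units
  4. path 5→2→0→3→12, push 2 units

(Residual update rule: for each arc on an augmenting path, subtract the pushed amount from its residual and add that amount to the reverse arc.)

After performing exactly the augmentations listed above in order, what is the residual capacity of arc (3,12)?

Residual capacity of (3,12): 6

after path 1 (5→2→3→12, push 1): res(3,12)=13
after path 2 (5→10→8→4→9→1→2→14→3→0→13→12, push 2): res(3,12)=13
after path 3 (5→10→3→12, push 5): res(3,12)=8
after path 4 (5→2→0→3→12, push 2): res(3,12)=6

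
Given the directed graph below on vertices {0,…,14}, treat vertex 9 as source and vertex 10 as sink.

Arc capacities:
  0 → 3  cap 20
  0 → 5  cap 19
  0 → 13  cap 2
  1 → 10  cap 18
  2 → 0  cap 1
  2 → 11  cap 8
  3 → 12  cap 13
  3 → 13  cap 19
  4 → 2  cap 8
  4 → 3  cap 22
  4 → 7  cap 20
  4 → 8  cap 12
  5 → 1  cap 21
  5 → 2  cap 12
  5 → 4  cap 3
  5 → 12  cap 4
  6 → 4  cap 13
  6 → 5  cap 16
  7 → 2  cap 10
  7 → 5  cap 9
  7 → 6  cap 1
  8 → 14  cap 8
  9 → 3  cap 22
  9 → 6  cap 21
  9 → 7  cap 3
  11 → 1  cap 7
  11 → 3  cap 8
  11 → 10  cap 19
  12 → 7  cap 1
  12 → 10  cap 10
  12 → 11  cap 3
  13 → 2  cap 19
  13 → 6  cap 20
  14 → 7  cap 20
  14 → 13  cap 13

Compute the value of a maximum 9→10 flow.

augment #1: 9→3→12→10 bottleneck 10, total now 10
augment #2: 9→3→12→11→10 bottleneck 3, total now 13
augment #3: 9→6→5→1→10 bottleneck 16, total now 29
augment #4: 9→7→2→11→10 bottleneck 3, total now 32
augment #5: 9→3→13→2→11→10 bottleneck 5, total now 37
augment #6: 9→6→4→7→5→1→10 bottleneck 2, total now 39

Maximum flow value: 39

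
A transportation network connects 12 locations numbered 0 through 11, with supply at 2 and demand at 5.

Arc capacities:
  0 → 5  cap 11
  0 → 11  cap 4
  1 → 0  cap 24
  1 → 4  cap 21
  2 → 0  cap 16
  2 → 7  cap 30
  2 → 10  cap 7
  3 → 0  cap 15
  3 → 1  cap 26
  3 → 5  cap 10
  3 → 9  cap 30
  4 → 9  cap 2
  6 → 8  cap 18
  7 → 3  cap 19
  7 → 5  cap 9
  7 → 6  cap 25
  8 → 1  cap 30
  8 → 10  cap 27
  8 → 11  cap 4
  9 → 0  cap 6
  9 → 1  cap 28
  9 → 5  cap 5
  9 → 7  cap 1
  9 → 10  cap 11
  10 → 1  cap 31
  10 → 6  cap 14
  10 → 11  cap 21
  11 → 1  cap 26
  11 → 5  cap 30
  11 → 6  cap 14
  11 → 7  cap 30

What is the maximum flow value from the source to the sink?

augment #1: 2→0→5 bottleneck 11, total now 11
augment #2: 2→7→5 bottleneck 9, total now 20
augment #3: 2→0→11→5 bottleneck 4, total now 24
augment #4: 2→7→3→5 bottleneck 10, total now 34
augment #5: 2→10→11→5 bottleneck 7, total now 41
augment #6: 2→7→3→9→5 bottleneck 5, total now 46
augment #7: 2→7→6→8→11→5 bottleneck 4, total now 50
augment #8: 2→7→3→9→10→11→5 bottleneck 2, total now 52

Maximum flow value: 52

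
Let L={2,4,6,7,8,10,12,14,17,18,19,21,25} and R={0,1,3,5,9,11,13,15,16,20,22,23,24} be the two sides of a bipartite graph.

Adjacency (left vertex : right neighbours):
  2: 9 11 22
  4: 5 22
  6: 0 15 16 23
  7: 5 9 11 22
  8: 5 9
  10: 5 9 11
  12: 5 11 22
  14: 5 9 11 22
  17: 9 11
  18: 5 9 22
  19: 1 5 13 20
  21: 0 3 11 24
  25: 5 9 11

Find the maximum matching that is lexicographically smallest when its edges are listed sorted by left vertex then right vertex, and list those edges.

Lex-smallest maximum matching: {(2,9), (4,5), (6,0), (7,11), (12,22), (19,1), (21,3)}

|M| = 7 (so the lex-smallest maximum matching has 7 edges)
process left vertices in ascending order; for each, take the smallest-labelled available neighbour that still permits 7 edges overall, or leave it unmatched if none does
lex-smallest matching: {2-9, 4-5, 6-0, 7-11, 12-22, 19-1, 21-3}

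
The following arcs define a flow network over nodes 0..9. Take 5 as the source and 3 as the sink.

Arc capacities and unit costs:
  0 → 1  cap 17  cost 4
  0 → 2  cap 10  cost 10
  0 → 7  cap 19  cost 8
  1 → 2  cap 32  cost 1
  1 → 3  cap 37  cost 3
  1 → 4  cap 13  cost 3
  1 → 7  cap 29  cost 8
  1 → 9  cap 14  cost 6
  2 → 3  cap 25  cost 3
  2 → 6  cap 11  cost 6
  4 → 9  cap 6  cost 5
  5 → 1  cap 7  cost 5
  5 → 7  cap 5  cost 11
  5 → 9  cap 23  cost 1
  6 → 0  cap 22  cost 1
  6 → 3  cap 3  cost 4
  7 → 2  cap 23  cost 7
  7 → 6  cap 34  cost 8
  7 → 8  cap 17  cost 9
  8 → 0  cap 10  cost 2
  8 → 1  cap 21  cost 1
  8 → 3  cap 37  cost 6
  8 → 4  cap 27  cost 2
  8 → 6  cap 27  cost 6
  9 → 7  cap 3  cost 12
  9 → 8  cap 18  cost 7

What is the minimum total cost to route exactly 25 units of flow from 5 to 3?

Minimum cost for 25 units: 272

shortest-cost path #1: 5→1→3 push 7 @ unit cost 8 (adds 56)
shortest-cost path #2: 5→9→8→1→3 push 18 @ unit cost 12 (adds 216)
total cost = 272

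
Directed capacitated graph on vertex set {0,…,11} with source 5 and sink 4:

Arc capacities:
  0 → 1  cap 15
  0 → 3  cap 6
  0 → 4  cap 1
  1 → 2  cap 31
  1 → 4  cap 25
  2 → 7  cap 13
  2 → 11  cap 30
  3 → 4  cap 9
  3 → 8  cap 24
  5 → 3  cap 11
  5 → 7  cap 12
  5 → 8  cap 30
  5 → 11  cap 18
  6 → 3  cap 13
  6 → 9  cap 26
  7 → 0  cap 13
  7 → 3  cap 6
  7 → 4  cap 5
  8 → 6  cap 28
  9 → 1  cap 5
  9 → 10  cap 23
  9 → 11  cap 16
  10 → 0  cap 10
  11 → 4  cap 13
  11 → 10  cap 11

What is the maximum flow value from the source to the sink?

Maximum flow value: 48

augment #1: 5→3→4 bottleneck 9, total now 9
augment #2: 5→7→4 bottleneck 5, total now 14
augment #3: 5→11→4 bottleneck 13, total now 27
augment #4: 5→7→0→4 bottleneck 1, total now 28
augment #5: 5→7→0→1→4 bottleneck 6, total now 34
augment #6: 5→8→6→9→1→4 bottleneck 5, total now 39
augment #7: 5→11→10→0→1→4 bottleneck 5, total now 44
augment #8: 5→8→6→9→10→0→1→4 bottleneck 4, total now 48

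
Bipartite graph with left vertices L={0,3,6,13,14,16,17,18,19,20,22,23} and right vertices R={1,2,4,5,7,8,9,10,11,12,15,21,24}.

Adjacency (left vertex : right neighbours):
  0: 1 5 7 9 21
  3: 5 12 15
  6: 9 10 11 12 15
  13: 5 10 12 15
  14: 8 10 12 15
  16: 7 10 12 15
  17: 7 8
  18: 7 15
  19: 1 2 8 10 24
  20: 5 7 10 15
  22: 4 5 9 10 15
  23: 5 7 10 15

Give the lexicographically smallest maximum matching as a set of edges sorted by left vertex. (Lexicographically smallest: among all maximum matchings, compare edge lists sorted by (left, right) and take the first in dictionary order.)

Lex-smallest maximum matching: {(0,1), (3,5), (6,9), (13,10), (14,8), (16,12), (17,7), (18,15), (19,2), (22,4)}

|M| = 10 (so the lex-smallest maximum matching has 10 edges)
process left vertices in ascending order; for each, take the smallest-labelled available neighbour that still permits 10 edges overall, or leave it unmatched if none does
lex-smallest matching: {0-1, 3-5, 6-9, 13-10, 14-8, 16-12, 17-7, 18-15, 19-2, 22-4}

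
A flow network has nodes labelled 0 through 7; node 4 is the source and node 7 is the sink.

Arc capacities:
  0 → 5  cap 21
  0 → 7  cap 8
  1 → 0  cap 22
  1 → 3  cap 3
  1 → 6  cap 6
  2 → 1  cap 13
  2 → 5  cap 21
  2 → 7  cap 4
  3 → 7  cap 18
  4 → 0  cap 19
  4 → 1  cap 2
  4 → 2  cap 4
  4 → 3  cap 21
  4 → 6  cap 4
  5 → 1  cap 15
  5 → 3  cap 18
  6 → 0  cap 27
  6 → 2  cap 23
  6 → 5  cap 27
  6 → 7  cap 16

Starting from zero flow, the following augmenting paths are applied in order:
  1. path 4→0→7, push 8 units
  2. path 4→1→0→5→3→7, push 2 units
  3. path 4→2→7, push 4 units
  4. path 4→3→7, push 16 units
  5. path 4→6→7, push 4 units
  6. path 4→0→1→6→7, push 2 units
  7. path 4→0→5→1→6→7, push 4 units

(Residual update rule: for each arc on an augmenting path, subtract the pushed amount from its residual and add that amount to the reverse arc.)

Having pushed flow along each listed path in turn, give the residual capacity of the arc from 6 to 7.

Residual capacity of (6,7): 6

after path 1 (4→0→7, push 8): res(6,7)=16
after path 2 (4→1→0→5→3→7, push 2): res(6,7)=16
after path 3 (4→2→7, push 4): res(6,7)=16
after path 4 (4→3→7, push 16): res(6,7)=16
after path 5 (4→6→7, push 4): res(6,7)=12
after path 6 (4→0→1→6→7, push 2): res(6,7)=10
after path 7 (4→0→5→1→6→7, push 4): res(6,7)=6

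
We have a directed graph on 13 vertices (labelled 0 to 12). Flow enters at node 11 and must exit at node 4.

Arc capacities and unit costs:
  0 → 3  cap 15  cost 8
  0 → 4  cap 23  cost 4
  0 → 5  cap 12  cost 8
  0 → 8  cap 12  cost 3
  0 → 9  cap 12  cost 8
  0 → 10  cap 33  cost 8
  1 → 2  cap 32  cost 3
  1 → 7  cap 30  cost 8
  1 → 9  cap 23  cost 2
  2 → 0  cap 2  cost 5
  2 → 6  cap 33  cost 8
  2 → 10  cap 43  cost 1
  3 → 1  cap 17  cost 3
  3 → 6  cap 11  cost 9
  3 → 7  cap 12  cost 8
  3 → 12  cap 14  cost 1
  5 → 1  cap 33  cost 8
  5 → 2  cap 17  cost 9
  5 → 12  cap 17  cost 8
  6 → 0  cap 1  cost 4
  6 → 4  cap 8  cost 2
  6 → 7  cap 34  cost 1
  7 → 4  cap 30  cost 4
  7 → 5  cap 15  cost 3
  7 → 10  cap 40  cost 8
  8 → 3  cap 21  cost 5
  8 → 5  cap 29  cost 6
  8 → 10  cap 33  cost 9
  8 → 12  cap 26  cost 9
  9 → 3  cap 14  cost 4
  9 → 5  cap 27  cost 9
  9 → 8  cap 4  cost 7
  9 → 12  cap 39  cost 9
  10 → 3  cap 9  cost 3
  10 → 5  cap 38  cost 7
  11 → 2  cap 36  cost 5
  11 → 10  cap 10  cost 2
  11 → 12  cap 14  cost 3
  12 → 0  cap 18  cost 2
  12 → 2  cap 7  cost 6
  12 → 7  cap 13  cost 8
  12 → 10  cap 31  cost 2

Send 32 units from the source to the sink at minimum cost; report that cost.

Minimum cost for 32 units: 390

shortest-cost path #1: 11→12→0→4 push 14 @ unit cost 9 (adds 126)
shortest-cost path #2: 11→10→3→12→0→4 push 4 @ unit cost 12 (adds 48)
shortest-cost path #3: 11→2→0→4 push 2 @ unit cost 14 (adds 28)
shortest-cost path #4: 11→2→6→4 push 8 @ unit cost 15 (adds 120)
shortest-cost path #5: 11→10→3→7→4 push 4 @ unit cost 17 (adds 68)
total cost = 390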